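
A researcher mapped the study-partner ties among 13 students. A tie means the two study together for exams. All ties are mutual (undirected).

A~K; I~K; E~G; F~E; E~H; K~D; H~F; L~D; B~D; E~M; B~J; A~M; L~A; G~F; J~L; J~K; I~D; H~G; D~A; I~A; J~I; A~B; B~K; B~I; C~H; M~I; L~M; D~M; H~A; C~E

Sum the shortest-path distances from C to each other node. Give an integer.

29

Distances from C: A:2, B:3, D:3, E:1, F:2, G:2, H:1, I:3, J:4, K:3, L:3, M:2.
Sum = 2 + 3 + 3 + 1 + 2 + 2 + 1 + 3 + 4 + 3 + 3 + 2 = 29.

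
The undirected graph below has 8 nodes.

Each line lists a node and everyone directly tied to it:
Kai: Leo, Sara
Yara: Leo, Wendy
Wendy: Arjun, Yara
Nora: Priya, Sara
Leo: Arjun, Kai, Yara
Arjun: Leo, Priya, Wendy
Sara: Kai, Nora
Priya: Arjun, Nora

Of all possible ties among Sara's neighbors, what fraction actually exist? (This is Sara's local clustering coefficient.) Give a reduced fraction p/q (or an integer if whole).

Sara's neighbors: Kai and Nora (k = 2).
Possible neighbor pairs: C(2,2) = 1. Edges among them: none → e = 0.
Clustering(Sara) = 0/1.

0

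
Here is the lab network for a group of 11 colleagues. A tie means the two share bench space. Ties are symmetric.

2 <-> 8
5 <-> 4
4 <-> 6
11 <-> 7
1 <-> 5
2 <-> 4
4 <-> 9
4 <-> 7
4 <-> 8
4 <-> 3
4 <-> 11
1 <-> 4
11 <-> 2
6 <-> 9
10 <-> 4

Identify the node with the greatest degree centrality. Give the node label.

Degrees — 1:2, 2:3, 3:1, 4:10, 5:2, 6:2, 7:2, 8:2, 9:2, 10:1, 11:3.
The maximum is 10, attained only by 4.

4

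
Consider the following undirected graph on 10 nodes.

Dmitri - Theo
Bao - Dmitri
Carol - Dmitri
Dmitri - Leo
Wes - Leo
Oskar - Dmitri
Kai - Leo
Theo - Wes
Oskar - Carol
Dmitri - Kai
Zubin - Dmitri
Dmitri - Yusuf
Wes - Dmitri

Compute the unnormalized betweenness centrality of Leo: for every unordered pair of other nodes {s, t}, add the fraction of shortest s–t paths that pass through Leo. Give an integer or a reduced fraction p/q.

Pairs whose geodesics pass through Leo — Kai–Wes: 1/2.
All other pairs contribute 0.
Summing the contributions gives betweenness(Leo) = 1/2.

1/2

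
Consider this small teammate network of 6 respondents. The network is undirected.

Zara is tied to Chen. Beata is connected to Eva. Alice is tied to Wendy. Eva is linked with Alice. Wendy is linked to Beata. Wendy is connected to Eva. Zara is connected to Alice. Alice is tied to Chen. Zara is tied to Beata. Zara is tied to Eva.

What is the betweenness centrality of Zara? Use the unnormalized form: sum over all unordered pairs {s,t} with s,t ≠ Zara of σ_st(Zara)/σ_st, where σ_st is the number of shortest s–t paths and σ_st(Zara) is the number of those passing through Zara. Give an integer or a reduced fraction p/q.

Pairs whose geodesics pass through Zara — Chen–Beata: 1; Chen–Eva: 1/2; Alice–Beata: 1/3.
All other pairs contribute 0.
Summing the contributions gives betweenness(Zara) = 11/6.

11/6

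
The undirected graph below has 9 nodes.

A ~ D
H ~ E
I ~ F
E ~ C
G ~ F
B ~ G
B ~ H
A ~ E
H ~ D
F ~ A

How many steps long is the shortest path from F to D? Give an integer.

2

One shortest route is F – A – D, which uses 2 edges, and F and D are not directly tied, so nothing shorter exists. So d(F,D) = 2.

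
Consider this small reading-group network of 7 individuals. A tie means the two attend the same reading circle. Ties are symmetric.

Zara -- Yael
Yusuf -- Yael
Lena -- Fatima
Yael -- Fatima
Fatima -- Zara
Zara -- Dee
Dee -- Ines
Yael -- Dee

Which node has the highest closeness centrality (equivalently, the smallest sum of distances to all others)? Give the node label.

Farness (sum of distances to all others) for each node — Dee:10, Fatima:10, Ines:15, Lena:15, Yael:8, Yusuf:13, Zara:9.
The smallest farness is 8, for Yael, so Yael has the highest closeness.

Yael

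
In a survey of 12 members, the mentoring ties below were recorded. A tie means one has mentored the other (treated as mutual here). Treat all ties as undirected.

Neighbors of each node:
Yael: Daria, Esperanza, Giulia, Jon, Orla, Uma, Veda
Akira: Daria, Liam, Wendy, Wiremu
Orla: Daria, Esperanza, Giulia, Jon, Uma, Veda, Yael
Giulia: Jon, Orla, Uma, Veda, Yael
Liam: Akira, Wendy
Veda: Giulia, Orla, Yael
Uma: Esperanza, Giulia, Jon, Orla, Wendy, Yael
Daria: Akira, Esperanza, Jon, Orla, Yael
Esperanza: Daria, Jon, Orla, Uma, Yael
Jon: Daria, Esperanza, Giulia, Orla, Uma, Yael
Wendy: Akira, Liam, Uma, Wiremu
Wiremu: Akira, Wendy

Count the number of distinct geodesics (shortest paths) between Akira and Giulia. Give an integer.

4

The shortest distance is 3. The length-3 paths are: Akira–Wendy–Uma–Giulia; Akira–Daria–Jon–Giulia; Akira–Daria–Yael–Giulia; Akira–Daria–Orla–Giulia.
That gives 4 distinct shortest paths.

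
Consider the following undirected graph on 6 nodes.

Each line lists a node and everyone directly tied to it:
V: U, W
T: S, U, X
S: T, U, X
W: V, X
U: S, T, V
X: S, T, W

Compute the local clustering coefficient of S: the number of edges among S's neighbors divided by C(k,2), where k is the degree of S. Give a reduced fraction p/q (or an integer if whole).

S's neighbors: T, U, and X (k = 3).
Possible neighbor pairs: C(3,2) = 3. Edges among them: T–U, T–X → e = 2.
Clustering(S) = 2/3.

2/3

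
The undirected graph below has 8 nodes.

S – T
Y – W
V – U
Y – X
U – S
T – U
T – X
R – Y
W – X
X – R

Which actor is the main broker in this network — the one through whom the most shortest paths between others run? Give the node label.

X

Unnormalized betweenness of each node: R:0, S:0, T:12, U:6, V:0, W:0, X:25/2, Y:1/2.
X has the largest value, 25/2, making it the main broker — the node through which the most shortest paths run.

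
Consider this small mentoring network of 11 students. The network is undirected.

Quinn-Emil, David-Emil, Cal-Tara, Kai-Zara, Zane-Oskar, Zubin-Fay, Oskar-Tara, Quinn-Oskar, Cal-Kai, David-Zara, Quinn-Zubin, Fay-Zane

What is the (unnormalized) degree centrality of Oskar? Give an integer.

Oskar is directly tied to Quinn, Tara, and Zane. That is 3 neighbors, so the degree of Oskar is 3.

3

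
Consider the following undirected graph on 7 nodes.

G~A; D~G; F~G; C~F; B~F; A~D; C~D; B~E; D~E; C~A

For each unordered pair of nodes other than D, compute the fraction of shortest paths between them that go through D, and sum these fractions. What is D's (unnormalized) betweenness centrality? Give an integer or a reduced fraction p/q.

Pairs whose geodesics pass through D — C–E: 1; C–G: 1/3; B–A: 1/3; E–G: 1; E–A: 1.
All other pairs contribute 0.
Summing the contributions gives betweenness(D) = 11/3.

11/3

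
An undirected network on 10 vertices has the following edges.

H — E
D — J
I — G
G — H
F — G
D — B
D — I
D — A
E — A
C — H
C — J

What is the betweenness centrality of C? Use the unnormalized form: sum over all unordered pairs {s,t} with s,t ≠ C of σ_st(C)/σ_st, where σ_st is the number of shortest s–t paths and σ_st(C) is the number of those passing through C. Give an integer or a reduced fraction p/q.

19/6

Pairs whose geodesics pass through C — F–J: 1/2; D–H: 1/3; H–J: 1; H–B: 1/3; E–J: 1/2; J–G: 1/2.
All other pairs contribute 0.
Summing the contributions gives betweenness(C) = 19/6.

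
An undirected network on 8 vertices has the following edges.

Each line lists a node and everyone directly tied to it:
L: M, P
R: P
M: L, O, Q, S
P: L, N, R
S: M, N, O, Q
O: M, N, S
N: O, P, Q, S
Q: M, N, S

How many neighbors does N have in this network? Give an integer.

N is directly tied to O, P, Q, and S. That is 4 neighbors, so the degree of N is 4.

4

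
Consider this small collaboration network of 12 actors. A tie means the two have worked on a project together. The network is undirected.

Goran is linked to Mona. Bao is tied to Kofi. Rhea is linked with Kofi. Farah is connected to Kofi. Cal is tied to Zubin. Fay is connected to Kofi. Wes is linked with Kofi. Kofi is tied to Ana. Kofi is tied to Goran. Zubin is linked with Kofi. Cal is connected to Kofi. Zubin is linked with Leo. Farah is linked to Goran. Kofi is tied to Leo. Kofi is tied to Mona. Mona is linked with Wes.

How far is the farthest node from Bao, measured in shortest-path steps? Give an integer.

Distances from Bao: Ana:2, Cal:2, Farah:2, Fay:2, Goran:2, Kofi:1, Leo:2, Mona:2, Rhea:2, Wes:2, Zubin:2.
The largest is 2 (to Cal, Ana, Goran, Fay, Leo, Mona, Farah, Zubin, Wes, and Rhea), so the eccentricity of Bao is 2.

2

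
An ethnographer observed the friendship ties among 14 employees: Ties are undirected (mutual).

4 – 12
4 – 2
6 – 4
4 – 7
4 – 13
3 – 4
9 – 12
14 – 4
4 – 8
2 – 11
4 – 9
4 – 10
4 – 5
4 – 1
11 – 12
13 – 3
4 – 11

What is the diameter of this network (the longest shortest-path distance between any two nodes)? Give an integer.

Eccentricity of each node (its greatest distance to any other): 1:2, 2:2, 3:2, 4:1, 5:2, 6:2, 7:2, 8:2, 9:2, 10:2, 11:2, 12:2, 13:2, 14:2.
The maximum eccentricity is 2, realized for instance by the pair 13–2 via 13 – 4 – 2. So the diameter is 2.

2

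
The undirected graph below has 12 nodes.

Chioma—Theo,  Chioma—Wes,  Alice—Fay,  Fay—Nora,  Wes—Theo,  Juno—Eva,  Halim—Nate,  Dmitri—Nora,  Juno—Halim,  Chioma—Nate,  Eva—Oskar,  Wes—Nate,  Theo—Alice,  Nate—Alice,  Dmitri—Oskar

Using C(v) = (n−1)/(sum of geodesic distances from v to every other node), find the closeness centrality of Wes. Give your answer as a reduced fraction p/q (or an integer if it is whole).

Distances from Wes: Alice:2, Chioma:1, Dmitri:5, Eva:4, Fay:3, Halim:2, Juno:3, Nate:1, Nora:4, Oskar:5, Theo:1. Sum = 31.
n = 12, so closeness = 11/31.

11/31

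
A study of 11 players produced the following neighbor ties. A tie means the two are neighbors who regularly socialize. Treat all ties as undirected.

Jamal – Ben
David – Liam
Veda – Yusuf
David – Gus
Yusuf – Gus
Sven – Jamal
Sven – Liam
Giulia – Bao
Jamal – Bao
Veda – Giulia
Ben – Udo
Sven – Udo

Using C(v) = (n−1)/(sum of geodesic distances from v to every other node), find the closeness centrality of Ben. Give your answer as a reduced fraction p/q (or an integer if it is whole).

1/3

Distances from Ben: Bao:2, David:4, Giulia:3, Gus:5, Jamal:1, Liam:3, Sven:2, Udo:1, Veda:4, Yusuf:5. Sum = 30.
n = 11, so closeness = 10/30 = 1/3.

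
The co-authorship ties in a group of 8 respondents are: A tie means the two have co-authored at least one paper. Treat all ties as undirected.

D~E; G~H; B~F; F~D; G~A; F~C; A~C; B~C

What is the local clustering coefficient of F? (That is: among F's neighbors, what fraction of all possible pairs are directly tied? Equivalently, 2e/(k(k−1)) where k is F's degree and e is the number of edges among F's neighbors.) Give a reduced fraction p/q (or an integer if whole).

1/3

F's neighbors: B, C, and D (k = 3).
Possible neighbor pairs: C(3,2) = 3. Edges among them: B–C → e = 1.
Clustering(F) = 1/3.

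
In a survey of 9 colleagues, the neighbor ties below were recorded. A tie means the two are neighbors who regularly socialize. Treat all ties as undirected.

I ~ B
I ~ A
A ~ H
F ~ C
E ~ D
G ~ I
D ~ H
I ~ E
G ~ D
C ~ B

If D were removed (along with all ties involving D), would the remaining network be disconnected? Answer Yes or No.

No

Even without D, every remaining node can still reach every other (the residual graph is connected), so D is not a cut vertex.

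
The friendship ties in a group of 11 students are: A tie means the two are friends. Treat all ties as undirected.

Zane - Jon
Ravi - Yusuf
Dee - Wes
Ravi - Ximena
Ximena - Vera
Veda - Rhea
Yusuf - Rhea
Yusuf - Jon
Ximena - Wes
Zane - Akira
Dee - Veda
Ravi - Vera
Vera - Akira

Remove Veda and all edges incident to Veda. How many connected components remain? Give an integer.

1

Veda's neighbors (Dee and Rhea) remain reachable from one another through other ties, so the rest of the network stays in one piece.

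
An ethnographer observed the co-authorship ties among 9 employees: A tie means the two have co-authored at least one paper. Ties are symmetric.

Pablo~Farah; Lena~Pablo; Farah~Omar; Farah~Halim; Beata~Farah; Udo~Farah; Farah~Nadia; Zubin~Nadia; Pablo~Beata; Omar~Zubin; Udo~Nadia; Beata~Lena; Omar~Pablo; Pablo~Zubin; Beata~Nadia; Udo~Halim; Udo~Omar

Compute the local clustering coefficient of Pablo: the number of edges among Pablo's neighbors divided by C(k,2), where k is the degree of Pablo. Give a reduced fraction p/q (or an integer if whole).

2/5

Pablo's neighbors: Beata, Farah, Lena, Omar, and Zubin (k = 5).
Possible neighbor pairs: C(5,2) = 10. Edges among them: Beata–Farah, Beata–Lena, Farah–Omar, Omar–Zubin → e = 4.
Clustering(Pablo) = 4/10 = 2/5.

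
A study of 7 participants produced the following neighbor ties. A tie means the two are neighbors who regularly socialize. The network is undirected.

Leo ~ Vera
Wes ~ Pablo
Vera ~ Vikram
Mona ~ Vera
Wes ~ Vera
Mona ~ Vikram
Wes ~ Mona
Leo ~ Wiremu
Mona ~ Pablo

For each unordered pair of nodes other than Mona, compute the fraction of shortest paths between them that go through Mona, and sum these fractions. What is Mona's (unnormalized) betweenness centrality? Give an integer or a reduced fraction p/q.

Pairs whose geodesics pass through Mona — Wes–Vikram: 1/2; Pablo–Vera: 1/2; Pablo–Vikram: 1; Pablo–Wiremu: 1/2; Pablo–Leo: 1/2.
All other pairs contribute 0.
Summing the contributions gives betweenness(Mona) = 3.

3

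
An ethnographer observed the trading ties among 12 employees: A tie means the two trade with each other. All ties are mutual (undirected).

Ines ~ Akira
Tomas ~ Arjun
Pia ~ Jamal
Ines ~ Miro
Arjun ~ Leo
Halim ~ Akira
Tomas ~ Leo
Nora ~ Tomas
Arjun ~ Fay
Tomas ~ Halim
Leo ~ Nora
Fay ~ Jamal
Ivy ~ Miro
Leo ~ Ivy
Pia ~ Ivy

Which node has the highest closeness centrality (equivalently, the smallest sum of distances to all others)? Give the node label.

Leo

Farness (sum of distances to all others) for each node — Akira:31, Arjun:24, Fay:30, Halim:27, Ines:32, Ivy:22, Jamal:32, Leo:21, Miro:27, Nora:28, Pia:28, Tomas:22.
The smallest farness is 21, for Leo, so Leo has the highest closeness.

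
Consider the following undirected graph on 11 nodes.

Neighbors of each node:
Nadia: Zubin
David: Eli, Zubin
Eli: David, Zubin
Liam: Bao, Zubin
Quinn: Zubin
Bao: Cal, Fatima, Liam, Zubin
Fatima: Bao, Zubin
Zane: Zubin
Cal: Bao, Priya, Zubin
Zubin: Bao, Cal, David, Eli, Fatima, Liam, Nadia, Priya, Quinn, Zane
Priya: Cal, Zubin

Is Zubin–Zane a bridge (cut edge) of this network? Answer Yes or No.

Yes

Without the Zubin–Zane edge there is no alternate route between Zubin and Zane, so the network disconnects. It is a bridge.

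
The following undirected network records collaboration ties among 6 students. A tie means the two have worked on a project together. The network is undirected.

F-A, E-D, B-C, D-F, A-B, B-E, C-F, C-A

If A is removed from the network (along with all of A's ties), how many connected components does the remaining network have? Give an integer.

1

A's neighbors (B, C, and F) remain reachable from one another through other ties, so the rest of the network stays in one piece.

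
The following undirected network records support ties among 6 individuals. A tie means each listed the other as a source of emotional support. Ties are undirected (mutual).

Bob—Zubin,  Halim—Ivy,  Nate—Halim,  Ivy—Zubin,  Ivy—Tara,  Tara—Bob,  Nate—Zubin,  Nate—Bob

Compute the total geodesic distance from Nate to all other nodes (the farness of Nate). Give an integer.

Distances from Nate: Bob:1, Halim:1, Ivy:2, Tara:2, Zubin:1.
Sum = 1 + 1 + 2 + 2 + 1 = 7.

7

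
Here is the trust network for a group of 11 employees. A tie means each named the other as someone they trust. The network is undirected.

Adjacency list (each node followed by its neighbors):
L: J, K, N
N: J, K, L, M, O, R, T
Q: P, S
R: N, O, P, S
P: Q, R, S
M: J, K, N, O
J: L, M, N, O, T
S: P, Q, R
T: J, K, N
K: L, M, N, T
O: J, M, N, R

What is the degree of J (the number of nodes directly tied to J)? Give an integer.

J is directly tied to L, M, N, O, and T. That is 5 neighbors, so the degree of J is 5.

5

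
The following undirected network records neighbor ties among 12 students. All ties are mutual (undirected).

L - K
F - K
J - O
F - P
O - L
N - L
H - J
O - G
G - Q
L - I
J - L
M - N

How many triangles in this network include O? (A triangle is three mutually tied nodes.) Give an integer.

O's neighbors: G, J, and L.
Neighbor pairs that are themselves tied: O–J–L. Each forms one triangle with O, for 1 in total.

1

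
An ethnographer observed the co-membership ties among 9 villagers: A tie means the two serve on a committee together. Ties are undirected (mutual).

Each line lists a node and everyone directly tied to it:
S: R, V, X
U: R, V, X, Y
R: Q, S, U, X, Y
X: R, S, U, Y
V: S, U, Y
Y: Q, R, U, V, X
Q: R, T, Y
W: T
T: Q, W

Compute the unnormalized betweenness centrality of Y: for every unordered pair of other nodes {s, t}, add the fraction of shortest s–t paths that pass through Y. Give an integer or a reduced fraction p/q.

20/3

Pairs whose geodesics pass through Y — W–V: 1; W–X: 1/2; W–U: 1/2; Q–V: 1; Q–X: 1/2; Q–U: 1/2; T–V: 1; T–X: 1/2; T–U: 1/2; V–X: 1/3; V–R: 1/3.
All other pairs contribute 0.
Summing the contributions gives betweenness(Y) = 20/3.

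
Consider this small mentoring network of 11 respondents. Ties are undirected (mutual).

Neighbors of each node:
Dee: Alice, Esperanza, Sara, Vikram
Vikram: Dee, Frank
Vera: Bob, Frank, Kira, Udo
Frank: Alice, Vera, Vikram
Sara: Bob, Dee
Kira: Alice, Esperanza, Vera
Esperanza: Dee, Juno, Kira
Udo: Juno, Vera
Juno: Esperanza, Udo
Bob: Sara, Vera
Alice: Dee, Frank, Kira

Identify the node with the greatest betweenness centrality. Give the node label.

Vera

Unnormalized betweenness of each node: Alice:107/30, Bob:43/15, Dee:67/6, Esperanza:437/60, Frank:157/30, Juno:2, Kira:71/15, Sara:38/15, Udo:3, Vera:40/3, Vikram:77/60.
Vera has the largest value, 40/3, making it the main broker — the node through which the most shortest paths run.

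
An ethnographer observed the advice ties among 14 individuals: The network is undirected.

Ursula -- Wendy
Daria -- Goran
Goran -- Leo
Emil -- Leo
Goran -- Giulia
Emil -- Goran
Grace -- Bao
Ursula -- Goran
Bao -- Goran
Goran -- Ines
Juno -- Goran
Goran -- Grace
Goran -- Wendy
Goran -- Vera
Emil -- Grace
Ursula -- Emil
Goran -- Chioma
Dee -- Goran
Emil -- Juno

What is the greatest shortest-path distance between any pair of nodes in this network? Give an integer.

Eccentricity of each node (its greatest distance to any other): Bao:2, Chioma:2, Daria:2, Dee:2, Emil:2, Giulia:2, Goran:1, Grace:2, Ines:2, Juno:2, Leo:2, Ursula:2, Vera:2, Wendy:2.
The maximum eccentricity is 2, realized for instance by the pair Chioma–Emil via Chioma – Goran – Emil. So the diameter is 2.

2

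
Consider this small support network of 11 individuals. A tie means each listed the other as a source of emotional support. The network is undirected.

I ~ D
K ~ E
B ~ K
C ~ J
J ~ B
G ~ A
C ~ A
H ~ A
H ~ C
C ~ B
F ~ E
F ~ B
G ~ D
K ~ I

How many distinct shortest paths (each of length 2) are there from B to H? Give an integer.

The shortest distance is 2, and the only length-2 path is B–C–H. So there is exactly 1 shortest path.

1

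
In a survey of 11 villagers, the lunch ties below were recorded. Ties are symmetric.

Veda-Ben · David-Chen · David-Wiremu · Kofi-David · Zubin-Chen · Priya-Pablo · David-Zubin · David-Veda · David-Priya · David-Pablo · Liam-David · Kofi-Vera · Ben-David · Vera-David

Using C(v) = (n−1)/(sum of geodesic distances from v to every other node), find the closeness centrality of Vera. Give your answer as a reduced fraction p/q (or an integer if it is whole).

5/9

Distances from Vera: Ben:2, Chen:2, David:1, Kofi:1, Liam:2, Pablo:2, Priya:2, Veda:2, Wiremu:2, Zubin:2. Sum = 18.
n = 11, so closeness = 10/18 = 5/9.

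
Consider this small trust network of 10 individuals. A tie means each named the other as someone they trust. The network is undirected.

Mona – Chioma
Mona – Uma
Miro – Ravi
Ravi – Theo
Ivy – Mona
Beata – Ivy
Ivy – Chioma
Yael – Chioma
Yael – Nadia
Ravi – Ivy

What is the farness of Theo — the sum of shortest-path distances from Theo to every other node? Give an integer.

Distances from Theo: Beata:3, Chioma:3, Ivy:2, Miro:2, Mona:3, Nadia:5, Ravi:1, Uma:4, Yael:4.
Sum = 3 + 3 + 2 + 2 + 3 + 5 + 1 + 4 + 4 = 27.

27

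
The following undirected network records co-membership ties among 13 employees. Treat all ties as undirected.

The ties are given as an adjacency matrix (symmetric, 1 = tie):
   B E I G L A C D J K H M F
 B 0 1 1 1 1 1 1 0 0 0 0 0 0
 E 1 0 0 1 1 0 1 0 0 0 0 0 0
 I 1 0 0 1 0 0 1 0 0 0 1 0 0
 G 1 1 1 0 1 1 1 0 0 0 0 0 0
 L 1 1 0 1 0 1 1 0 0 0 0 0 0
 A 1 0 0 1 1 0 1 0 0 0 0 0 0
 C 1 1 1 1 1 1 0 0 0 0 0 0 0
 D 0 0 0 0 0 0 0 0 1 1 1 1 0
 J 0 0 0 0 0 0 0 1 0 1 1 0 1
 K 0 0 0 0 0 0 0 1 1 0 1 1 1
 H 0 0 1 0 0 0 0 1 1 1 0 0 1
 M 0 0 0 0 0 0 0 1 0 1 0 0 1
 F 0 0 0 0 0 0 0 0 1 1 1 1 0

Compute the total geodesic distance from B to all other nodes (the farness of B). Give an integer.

24

Distances from B: A:1, C:1, D:3, E:1, F:3, G:1, H:2, I:1, J:3, K:3, L:1, M:4.
Sum = 1 + 1 + 3 + 1 + 3 + 1 + 2 + 1 + 3 + 3 + 1 + 4 = 24.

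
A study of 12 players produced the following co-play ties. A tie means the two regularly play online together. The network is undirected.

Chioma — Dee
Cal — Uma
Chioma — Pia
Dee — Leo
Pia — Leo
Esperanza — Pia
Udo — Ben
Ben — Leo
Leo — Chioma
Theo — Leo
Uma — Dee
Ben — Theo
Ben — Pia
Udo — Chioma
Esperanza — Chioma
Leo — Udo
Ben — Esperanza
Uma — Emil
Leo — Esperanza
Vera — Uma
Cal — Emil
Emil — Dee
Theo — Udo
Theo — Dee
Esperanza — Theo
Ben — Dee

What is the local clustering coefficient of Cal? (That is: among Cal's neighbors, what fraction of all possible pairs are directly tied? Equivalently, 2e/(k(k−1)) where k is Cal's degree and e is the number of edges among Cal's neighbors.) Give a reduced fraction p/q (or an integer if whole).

1

Cal's neighbors: Emil and Uma (k = 2).
Possible neighbor pairs: C(2,2) = 1. Edges among them: Emil–Uma → e = 1.
Clustering(Cal) = 1/1.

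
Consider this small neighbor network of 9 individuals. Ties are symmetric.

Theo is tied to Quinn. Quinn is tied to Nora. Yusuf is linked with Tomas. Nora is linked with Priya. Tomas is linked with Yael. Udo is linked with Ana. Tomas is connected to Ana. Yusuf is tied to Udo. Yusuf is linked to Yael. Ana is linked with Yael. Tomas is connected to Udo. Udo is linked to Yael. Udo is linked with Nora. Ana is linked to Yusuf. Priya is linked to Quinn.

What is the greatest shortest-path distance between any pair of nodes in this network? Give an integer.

Eccentricity of each node (its greatest distance to any other): Ana:4, Nora:2, Priya:3, Quinn:3, Theo:4, Tomas:4, Udo:3, Yael:4, Yusuf:4.
The maximum eccentricity is 4, realized for instance by the pair Theo–Yael via Theo – Quinn – Nora – Udo – Yael. So the diameter is 4.

4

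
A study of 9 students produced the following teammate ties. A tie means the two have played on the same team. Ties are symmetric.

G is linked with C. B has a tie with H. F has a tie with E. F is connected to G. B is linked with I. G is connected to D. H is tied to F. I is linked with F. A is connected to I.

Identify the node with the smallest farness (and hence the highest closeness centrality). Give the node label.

F

Farness (sum of distances to all others) for each node — A:22, B:20, C:22, D:22, E:19, F:12, G:15, H:17, I:15.
The smallest farness is 12, for F, so F has the highest closeness.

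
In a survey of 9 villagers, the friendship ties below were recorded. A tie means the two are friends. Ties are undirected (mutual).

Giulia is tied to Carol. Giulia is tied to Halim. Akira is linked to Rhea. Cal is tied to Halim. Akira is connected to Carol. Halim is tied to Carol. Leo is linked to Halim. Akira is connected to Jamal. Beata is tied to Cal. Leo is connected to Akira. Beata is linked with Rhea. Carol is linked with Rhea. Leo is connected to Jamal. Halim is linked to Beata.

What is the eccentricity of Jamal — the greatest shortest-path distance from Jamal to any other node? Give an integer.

Distances from Jamal: Akira:1, Beata:3, Cal:3, Carol:2, Giulia:3, Halim:2, Leo:1, Rhea:2.
The largest is 3 (to Giulia, Beata, and Cal), so the eccentricity of Jamal is 3.

3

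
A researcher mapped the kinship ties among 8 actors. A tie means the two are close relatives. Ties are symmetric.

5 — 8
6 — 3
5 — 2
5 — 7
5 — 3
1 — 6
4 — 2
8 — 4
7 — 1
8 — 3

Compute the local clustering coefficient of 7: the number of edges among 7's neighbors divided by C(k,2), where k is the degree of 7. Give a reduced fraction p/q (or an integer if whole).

0

7's neighbors: 1 and 5 (k = 2).
Possible neighbor pairs: C(2,2) = 1. Edges among them: none → e = 0.
Clustering(7) = 0/1.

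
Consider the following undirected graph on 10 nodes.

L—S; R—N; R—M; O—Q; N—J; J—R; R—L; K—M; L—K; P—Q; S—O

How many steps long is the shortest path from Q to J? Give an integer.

One shortest route is Q – O – S – L – R – J, which uses 5 edges, and at distance 4 from Q we only reach {K, R}, which does not include J. So d(Q,J) = 5.

5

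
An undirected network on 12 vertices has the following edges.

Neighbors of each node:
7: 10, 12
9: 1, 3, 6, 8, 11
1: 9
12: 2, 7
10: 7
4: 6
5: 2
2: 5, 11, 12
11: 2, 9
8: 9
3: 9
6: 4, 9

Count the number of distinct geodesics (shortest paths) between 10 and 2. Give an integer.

1

The shortest distance is 3, and the only length-3 path is 10–7–12–2. So there is exactly 1 shortest path.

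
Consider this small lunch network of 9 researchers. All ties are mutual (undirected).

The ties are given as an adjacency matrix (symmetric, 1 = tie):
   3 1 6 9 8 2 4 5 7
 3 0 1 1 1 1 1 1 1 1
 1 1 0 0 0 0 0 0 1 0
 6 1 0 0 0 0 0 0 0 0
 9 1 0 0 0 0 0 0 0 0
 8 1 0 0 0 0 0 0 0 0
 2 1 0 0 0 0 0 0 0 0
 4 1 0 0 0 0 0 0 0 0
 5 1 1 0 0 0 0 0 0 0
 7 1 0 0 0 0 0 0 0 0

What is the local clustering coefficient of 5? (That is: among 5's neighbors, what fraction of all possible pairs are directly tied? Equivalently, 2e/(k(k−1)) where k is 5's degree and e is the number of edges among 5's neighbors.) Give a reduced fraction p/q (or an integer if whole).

5's neighbors: 1 and 3 (k = 2).
Possible neighbor pairs: C(2,2) = 1. Edges among them: 1–3 → e = 1.
Clustering(5) = 1/1.

1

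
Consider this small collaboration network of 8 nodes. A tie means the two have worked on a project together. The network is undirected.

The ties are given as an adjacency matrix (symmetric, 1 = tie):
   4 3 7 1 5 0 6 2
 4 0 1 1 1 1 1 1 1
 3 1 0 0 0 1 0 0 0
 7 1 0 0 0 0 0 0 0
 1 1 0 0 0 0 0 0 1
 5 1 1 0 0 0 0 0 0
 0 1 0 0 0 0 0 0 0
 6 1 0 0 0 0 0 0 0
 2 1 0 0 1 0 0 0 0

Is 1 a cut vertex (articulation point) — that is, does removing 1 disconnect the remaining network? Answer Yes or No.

No

Even without 1, every remaining node can still reach every other (the residual graph is connected), so 1 is not a cut vertex.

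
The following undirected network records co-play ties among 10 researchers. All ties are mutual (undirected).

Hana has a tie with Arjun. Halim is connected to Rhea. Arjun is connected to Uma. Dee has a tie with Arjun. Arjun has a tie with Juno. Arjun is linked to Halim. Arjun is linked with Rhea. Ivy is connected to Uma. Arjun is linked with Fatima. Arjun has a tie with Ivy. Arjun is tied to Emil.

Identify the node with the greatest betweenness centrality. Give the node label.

Unnormalized betweenness of each node: Arjun:34, Dee:0, Emil:0, Fatima:0, Halim:0, Hana:0, Ivy:0, Juno:0, Rhea:0, Uma:0.
Arjun has the largest value, 34, making it the main broker — the node through which the most shortest paths run.

Arjun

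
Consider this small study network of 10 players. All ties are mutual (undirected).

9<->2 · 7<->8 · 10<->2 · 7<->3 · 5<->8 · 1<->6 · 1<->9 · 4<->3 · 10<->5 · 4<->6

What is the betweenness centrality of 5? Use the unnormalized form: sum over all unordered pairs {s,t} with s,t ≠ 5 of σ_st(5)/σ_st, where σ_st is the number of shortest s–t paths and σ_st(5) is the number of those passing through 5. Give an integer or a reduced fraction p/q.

Pairs whose geodesics pass through 5 — 2–8: 1; 2–7: 1; 2–3: 1/2; 10–8: 1; 10–7: 1; 10–3: 1; 10–4: 1/2; 8–1: 1/2; 8–9: 1; 7–9: 1/2.
All other pairs contribute 0.
Summing the contributions gives betweenness(5) = 8.

8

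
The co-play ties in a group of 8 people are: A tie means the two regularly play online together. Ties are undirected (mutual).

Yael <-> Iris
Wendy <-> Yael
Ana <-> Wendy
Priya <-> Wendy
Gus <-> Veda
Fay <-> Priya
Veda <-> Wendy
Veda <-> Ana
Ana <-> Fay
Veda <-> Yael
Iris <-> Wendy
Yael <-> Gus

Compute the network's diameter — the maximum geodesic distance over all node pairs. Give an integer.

3

Eccentricity of each node (its greatest distance to any other): Ana:2, Fay:3, Gus:3, Iris:3, Priya:3, Veda:2, Wendy:2, Yael:3.
The maximum eccentricity is 3, realized for instance by the pair Priya–Gus via Priya – Wendy – Yael – Gus. So the diameter is 3.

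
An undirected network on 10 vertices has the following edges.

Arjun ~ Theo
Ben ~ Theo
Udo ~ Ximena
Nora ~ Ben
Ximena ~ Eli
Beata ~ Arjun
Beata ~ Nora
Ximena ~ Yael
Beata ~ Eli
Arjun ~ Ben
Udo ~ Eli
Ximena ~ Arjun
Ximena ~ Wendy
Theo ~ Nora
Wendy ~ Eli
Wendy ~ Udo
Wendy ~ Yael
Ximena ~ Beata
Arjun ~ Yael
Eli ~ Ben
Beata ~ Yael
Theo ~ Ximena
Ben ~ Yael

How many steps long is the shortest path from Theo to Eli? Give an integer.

2

One shortest route is Theo – Ben – Eli, which uses 2 edges, and Theo and Eli are not directly tied, so nothing shorter exists. So d(Theo,Eli) = 2.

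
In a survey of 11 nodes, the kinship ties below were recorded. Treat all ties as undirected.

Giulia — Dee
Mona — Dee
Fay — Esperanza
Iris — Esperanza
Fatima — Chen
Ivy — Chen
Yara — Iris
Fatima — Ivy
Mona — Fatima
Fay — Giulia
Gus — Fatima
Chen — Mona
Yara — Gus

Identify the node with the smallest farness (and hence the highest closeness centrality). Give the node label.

Fatima

Farness (sum of distances to all others) for each node — Chen:26, Dee:25, Esperanza:30, Fatima:22, Fay:29, Giulia:27, Gus:24, Iris:28, Ivy:30, Mona:23, Yara:26.
The smallest farness is 22, for Fatima, so Fatima has the highest closeness.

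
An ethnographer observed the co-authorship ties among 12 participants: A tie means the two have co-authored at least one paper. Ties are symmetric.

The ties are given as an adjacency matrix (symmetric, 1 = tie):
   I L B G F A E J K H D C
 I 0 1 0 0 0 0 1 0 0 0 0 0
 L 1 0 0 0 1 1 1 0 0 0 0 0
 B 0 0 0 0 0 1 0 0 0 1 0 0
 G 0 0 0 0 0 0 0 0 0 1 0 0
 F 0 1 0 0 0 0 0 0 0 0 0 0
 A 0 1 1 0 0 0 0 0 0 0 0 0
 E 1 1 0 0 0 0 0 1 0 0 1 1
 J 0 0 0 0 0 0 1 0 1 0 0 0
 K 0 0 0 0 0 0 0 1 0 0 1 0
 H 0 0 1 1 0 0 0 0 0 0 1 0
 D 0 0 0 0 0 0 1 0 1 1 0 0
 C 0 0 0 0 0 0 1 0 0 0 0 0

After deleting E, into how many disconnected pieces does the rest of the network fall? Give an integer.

2

Without E, the remaining ties split the others into: {A, B, D, F, G, H, I, J, K, L}; {C}.
That's 2 separate components.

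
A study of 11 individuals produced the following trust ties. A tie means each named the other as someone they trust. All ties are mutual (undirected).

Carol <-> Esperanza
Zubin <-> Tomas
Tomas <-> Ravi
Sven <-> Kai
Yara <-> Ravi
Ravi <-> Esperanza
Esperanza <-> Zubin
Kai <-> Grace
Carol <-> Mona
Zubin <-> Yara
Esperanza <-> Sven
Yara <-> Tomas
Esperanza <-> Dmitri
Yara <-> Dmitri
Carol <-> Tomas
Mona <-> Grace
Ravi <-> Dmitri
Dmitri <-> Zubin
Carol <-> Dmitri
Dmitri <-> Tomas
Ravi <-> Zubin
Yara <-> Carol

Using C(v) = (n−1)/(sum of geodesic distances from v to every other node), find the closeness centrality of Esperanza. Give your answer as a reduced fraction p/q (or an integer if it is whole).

Distances from Esperanza: Carol:1, Dmitri:1, Grace:3, Kai:2, Mona:2, Ravi:1, Sven:1, Tomas:2, Yara:2, Zubin:1. Sum = 16.
n = 11, so closeness = 10/16 = 5/8.

5/8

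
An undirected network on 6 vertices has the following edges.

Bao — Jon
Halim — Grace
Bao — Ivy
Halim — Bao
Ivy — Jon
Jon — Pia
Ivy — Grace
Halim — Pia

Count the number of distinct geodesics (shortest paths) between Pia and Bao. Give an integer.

The shortest distance is 2. The length-2 paths are: Pia–Halim–Bao; Pia–Jon–Bao.
That gives 2 distinct shortest paths.

2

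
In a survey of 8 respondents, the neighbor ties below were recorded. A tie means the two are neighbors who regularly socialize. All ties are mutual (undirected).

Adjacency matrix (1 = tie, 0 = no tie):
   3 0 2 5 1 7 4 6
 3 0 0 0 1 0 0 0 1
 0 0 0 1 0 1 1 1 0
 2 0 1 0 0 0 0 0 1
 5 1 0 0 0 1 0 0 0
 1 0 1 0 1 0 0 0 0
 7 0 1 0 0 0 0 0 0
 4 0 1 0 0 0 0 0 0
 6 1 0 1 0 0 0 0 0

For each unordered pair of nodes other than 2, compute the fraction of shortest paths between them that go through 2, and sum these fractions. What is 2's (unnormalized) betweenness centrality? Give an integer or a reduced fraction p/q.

5

Pairs whose geodesics pass through 2 — 3–0: 1/2; 3–7: 1/2; 3–4: 1/2; 0–6: 1; 1–6: 1/2; 7–6: 1; 4–6: 1.
All other pairs contribute 0.
Summing the contributions gives betweenness(2) = 5.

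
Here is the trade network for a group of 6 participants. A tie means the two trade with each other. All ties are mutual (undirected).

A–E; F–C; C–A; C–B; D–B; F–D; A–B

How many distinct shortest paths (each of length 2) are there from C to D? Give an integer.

2

The shortest distance is 2. The length-2 paths are: C–F–D; C–B–D.
That gives 2 distinct shortest paths.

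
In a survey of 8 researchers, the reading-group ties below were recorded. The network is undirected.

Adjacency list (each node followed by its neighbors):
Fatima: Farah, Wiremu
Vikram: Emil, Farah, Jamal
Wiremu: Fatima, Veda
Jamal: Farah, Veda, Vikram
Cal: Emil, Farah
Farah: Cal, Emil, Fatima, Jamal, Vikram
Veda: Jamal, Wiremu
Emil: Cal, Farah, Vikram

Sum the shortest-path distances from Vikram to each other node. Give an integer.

12

Distances from Vikram: Cal:2, Emil:1, Farah:1, Fatima:2, Jamal:1, Veda:2, Wiremu:3.
Sum = 2 + 1 + 1 + 2 + 1 + 2 + 3 = 12.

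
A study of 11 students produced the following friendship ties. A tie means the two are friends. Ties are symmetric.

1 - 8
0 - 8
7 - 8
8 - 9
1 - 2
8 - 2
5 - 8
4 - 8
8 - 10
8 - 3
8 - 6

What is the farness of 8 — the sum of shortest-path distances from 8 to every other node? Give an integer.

Distances from 8: 0:1, 1:1, 2:1, 3:1, 4:1, 5:1, 6:1, 7:1, 9:1, 10:1.
Sum = 1 + 1 + 1 + 1 + 1 + 1 + 1 + 1 + 1 + 1 = 10.

10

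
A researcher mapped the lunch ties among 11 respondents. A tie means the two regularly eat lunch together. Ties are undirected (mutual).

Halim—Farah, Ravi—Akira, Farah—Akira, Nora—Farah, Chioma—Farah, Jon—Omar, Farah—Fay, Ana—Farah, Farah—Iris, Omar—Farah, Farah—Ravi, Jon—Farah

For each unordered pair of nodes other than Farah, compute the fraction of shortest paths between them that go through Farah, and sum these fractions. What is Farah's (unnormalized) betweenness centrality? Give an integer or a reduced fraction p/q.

Pairs whose geodesics pass through Farah — Nora–Ana: 1; Nora–Chioma: 1; Nora–Jon: 1; Nora–Omar: 1; Nora–Halim: 1; Nora–Akira: 1; Nora–Ravi: 1; Nora–Fay: 1; Nora–Iris: 1; Ana–Chioma: 1; Ana–Jon: 1; Ana–Omar: 1; Ana–Halim: 1; Ana–Akira: 1 … (+29 more pairs).
All other pairs contribute 0.
Summing the contributions gives betweenness(Farah) = 43.

43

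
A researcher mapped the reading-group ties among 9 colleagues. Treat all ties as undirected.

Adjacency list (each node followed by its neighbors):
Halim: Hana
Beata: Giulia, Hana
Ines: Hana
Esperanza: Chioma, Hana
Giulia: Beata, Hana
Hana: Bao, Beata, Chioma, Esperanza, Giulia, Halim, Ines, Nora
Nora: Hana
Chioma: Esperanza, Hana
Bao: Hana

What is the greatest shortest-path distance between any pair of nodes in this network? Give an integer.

2

Eccentricity of each node (its greatest distance to any other): Bao:2, Beata:2, Chioma:2, Esperanza:2, Giulia:2, Halim:2, Hana:1, Ines:2, Nora:2.
The maximum eccentricity is 2, realized for instance by the pair Halim–Beata via Halim – Hana – Beata. So the diameter is 2.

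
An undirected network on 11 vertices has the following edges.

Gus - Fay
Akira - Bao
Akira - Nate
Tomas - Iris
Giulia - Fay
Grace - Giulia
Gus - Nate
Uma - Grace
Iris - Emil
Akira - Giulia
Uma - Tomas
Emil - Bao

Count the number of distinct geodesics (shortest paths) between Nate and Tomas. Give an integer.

2

The shortest distance is 5. The length-5 paths are: Nate–Akira–Giulia–Grace–Uma–Tomas; Nate–Akira–Bao–Emil–Iris–Tomas.
That gives 2 distinct shortest paths.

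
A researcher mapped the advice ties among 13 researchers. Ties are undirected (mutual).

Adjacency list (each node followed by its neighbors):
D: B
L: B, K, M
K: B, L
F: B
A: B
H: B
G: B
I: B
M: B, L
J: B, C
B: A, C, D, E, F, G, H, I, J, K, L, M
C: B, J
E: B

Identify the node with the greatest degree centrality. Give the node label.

B

Degrees — A:1, B:12, C:2, D:1, E:1, F:1, G:1, H:1, I:1, J:2, K:2, L:3, M:2.
The maximum is 12, attained only by B.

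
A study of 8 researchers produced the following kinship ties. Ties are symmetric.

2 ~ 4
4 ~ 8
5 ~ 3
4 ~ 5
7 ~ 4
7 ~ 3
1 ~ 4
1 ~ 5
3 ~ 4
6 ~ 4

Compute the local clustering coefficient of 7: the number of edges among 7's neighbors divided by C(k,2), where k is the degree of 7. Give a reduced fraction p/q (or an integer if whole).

1

7's neighbors: 3 and 4 (k = 2).
Possible neighbor pairs: C(2,2) = 1. Edges among them: 3–4 → e = 1.
Clustering(7) = 1/1.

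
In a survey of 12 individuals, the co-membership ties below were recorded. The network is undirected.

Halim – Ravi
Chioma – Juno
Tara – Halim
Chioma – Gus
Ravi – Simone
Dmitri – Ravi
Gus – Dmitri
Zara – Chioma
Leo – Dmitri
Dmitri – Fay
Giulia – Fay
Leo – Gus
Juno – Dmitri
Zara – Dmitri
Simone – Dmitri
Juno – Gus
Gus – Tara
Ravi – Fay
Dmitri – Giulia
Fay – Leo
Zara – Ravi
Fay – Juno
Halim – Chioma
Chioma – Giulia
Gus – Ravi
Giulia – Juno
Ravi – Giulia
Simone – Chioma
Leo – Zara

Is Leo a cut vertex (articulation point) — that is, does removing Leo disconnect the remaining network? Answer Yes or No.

Even without Leo, every remaining node can still reach every other (the residual graph is connected), so Leo is not a cut vertex.

No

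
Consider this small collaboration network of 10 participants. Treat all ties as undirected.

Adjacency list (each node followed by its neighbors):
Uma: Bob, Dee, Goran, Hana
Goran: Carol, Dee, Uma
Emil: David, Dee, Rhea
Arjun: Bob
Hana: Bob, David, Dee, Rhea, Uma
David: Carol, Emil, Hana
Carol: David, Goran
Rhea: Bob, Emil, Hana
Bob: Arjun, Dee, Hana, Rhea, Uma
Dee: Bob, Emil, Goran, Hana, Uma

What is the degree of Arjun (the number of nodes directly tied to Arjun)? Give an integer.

Arjun is directly tied to Bob. That is 1 neighbor, so the degree of Arjun is 1.

1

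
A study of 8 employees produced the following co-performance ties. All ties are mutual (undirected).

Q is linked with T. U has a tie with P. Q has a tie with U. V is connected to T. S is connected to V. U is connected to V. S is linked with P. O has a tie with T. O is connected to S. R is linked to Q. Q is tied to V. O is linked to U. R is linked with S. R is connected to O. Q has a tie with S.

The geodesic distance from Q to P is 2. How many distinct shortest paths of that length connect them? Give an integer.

The shortest distance is 2. The length-2 paths are: Q–S–P; Q–U–P.
That gives 2 distinct shortest paths.

2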